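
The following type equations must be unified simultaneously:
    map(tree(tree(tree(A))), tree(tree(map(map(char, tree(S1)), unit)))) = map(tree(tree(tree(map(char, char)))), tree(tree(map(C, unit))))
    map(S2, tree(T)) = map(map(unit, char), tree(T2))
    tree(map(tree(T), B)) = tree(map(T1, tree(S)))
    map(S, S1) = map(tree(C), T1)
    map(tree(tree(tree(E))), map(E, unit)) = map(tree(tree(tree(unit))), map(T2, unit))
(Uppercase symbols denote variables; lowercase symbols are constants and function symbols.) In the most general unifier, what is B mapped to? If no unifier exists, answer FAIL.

Decompose map/2: tree(tree(tree(A))) = tree(tree(tree(map(char, char)))),  tree(tree(map(map(char, tree(S1)), unit))) = tree(tree(map(C, unit))).
Decompose tree/1: tree(tree(A)) = tree(tree(map(char, char))).
Decompose tree/1: tree(A) = tree(map(char, char)).
Decompose tree/1: A = map(char, char).
Bind A := map(char, char); no other remaining equation mentions A.
Decompose tree/1: tree(map(map(char, tree(S1)), unit)) = tree(map(C, unit)).
Decompose tree/1: map(map(char, tree(S1)), unit) = map(C, unit).
Decompose map/2: map(char, tree(S1)) = C,  unit = unit.
Bind C := map(char, tree(S1)); substituting into the one remaining equation that mentions C gives: map(S, S1) = map(tree(map(char, tree(S1))), T1).
Delete trivial equation unit = unit.
Decompose map/2: S2 = map(unit, char),  tree(T) = tree(T2).
Bind S2 := map(unit, char); no other remaining equation mentions S2.
Decompose tree/1: T = T2.
Bind T := T2; substituting into the one remaining equation that mentions T gives: tree(map(tree(T2), B)) = tree(map(T1, tree(S))).
Decompose tree/1: map(tree(T2), B) = map(T1, tree(S)).
Decompose map/2: tree(T2) = T1,  B = tree(S).
Bind T1 := tree(T2); substituting into the one remaining equation that mentions T1 gives: map(S, S1) = map(tree(map(char, tree(S1))), tree(T2)).
Bind B := tree(S); no other remaining equation mentions B.
Decompose map/2: S = tree(map(char, tree(S1))),  S1 = tree(T2).
Bind S := tree(map(char, tree(S1))); no other remaining equation mentions S. Substituting into the earlier binding gives B := tree(tree(map(char, tree(S1)))).
Bind S1 := tree(T2); no other remaining equation mentions S1. Substituting into the earlier bindings gives C := map(char, tree(tree(T2))), B := tree(tree(map(char, tree(tree(T2))))), S := tree(map(char, tree(tree(T2)))).
Decompose map/2: tree(tree(tree(E))) = tree(tree(tree(unit))),  map(E, unit) = map(T2, unit).
Decompose tree/1: tree(tree(E)) = tree(tree(unit)).
Decompose tree/1: tree(E) = tree(unit).
Decompose tree/1: E = unit.
Bind E := unit; substituting into the remaining equation gives: map(unit, unit) = map(T2, unit).
Decompose map/2: unit = T2,  unit = unit.
Bind T2 := unit; no other remaining equation mentions T2. Substituting into the earlier bindings gives C := map(char, tree(tree(unit))), T := unit, T1 := tree(unit), B := tree(tree(map(char, tree(tree(unit))))), S := tree(map(char, tree(tree(unit)))), S1 := tree(unit).
Delete trivial equation unit = unit.
MGU = { A := map(char, char), C := map(char, tree(tree(unit))), S2 := map(unit, char), T := unit, T1 := tree(unit), B := tree(tree(map(char, tree(tree(unit))))), S := tree(map(char, tree(tree(unit)))), S1 := tree(unit), E := unit, T2 := unit }, so B := tree(tree(map(char, tree(tree(unit))))).

tree(tree(map(char, tree(tree(unit)))))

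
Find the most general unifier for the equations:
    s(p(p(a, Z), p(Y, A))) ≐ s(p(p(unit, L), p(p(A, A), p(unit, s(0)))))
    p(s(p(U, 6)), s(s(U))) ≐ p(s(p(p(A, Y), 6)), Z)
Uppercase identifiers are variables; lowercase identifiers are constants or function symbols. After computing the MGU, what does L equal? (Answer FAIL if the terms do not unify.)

Decompose s/1: p(p(a, Z), p(Y, A)) ≐ p(p(unit, L), p(p(A, A), p(unit, s(0)))).
Decompose p/2: p(a, Z) ≐ p(unit, L),  p(Y, A) ≐ p(p(A, A), p(unit, s(0))).
Decompose p/2: a ≐ unit,  Z ≐ L.
Clash: constants a and unit differ; no unifier exists.

FAIL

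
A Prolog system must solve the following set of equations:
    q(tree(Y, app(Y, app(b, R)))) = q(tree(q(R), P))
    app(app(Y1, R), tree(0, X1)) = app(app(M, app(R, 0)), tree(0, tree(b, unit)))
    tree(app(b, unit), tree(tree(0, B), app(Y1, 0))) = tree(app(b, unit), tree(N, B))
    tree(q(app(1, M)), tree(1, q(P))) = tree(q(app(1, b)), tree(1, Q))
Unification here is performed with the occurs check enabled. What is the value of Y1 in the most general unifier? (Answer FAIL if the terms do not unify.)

Decompose q/1: tree(Y, app(Y, app(b, R))) = tree(q(R), P).
Decompose tree/2: Y = q(R),  app(Y, app(b, R)) = P.
Bind Y := q(R); substituting into the one remaining equation that mentions Y gives: app(q(R), app(b, R)) = P.
Bind P := app(q(R), app(b, R)); substituting into the one remaining equation that mentions P gives: tree(q(app(1, M)), tree(1, q(app(q(R), app(b, R))))) = tree(q(app(1, b)), tree(1, Q)).
Decompose app/2: app(Y1, R) = app(M, app(R, 0)),  tree(0, X1) = tree(0, tree(b, unit)).
Decompose app/2: Y1 = M,  R = app(R, 0).
Bind Y1 := M; substituting into the one remaining equation that mentions Y1 gives: tree(app(b, unit), tree(tree(0, B), app(M, 0))) = tree(app(b, unit), tree(N, B)).
Occurs check fails: R occurs in app(R, 0); the equation R = app(R, 0) has no finite solution.

FAIL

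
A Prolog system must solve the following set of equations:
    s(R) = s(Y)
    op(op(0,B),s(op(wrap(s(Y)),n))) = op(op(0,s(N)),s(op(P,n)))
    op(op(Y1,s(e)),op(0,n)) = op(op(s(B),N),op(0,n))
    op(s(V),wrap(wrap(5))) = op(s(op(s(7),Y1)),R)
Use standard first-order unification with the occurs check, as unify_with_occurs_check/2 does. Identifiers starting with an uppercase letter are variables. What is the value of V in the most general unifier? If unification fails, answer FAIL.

Decompose s/1: R = Y.
Bind R := Y; substituting into the one remaining equation that mentions R gives: op(s(V),wrap(wrap(5))) = op(s(op(s(7),Y1)),Y).
Decompose op/2: op(0,B) = op(0,s(N)),  s(op(wrap(s(Y)),n)) = s(op(P,n)).
Decompose op/2: 0 = 0,  B = s(N).
Delete trivial equation 0 = 0.
Bind B := s(N); substituting into the one remaining equation that mentions B gives: op(op(Y1,s(e)),op(0,n)) = op(op(s(s(N)),N),op(0,n)).
Decompose s/1: op(wrap(s(Y)),n) = op(P,n).
Decompose op/2: wrap(s(Y)) = P,  n = n.
Bind P := wrap(s(Y)); no other remaining equation mentions P.
Delete trivial equation n = n.
Decompose op/2: op(Y1,s(e)) = op(s(s(N)),N),  op(0,n) = op(0,n).
Decompose op/2: Y1 = s(s(N)),  s(e) = N.
Bind Y1 := s(s(N)); substituting into the one remaining equation that mentions Y1 gives: op(s(V),wrap(wrap(5))) = op(s(op(s(7),s(s(N)))),Y).
Bind N := s(e); substituting into the one remaining equation that mentions N gives: op(s(V),wrap(wrap(5))) = op(s(op(s(7),s(s(s(e))))),Y). Substituting into the earlier bindings gives B := s(s(e)), Y1 := s(s(s(e))).
Delete trivial equation op(0,n) = op(0,n).
Decompose op/2: s(V) = s(op(s(7),s(s(s(e))))),  wrap(wrap(5)) = Y.
Decompose s/1: V = op(s(7),s(s(s(e)))).
Bind V := op(s(7),s(s(s(e)))); no other remaining equation mentions V.
Bind Y := wrap(wrap(5)). Substituting into the earlier bindings gives R := wrap(wrap(5)), P := wrap(s(wrap(wrap(5)))).
MGU = { R ↦ wrap(wrap(5)), B ↦ s(s(e)), P ↦ wrap(s(wrap(wrap(5)))), Y1 ↦ s(s(s(e))), N ↦ s(e), V ↦ op(s(7),s(s(s(e)))), Y ↦ wrap(wrap(5)) }, so V ↦ op(s(7),s(s(s(e)))).

op(s(7),s(s(s(e))))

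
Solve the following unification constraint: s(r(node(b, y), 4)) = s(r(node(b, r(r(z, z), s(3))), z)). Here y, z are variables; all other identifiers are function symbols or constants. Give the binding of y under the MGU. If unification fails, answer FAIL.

r(r(4, 4), s(3))

Decompose s/1: r(node(b, y), 4) = r(node(b, r(r(z, z), s(3))), z).
Decompose r/2: node(b, y) = node(b, r(r(z, z), s(3))),  4 = z.
Decompose node/2: b = b,  y = r(r(z, z), s(3)).
Delete trivial equation b = b.
Bind y := r(r(z, z), s(3)); no other remaining equation mentions y.
Bind z := 4. Substituting into the earlier binding gives y := r(r(4, 4), s(3)).
MGU = { y -> r(r(4, 4), s(3)), z -> 4 }, so y -> r(r(4, 4), s(3)).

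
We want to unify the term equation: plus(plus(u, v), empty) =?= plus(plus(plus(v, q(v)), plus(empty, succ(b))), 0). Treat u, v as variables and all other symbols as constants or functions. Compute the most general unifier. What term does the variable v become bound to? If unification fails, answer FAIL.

FAIL

Decompose plus/2: plus(u, v) =?= plus(plus(v, q(v)), plus(empty, succ(b))),  empty =?= 0.
Decompose plus/2: u =?= plus(v, q(v)),  v =?= plus(empty, succ(b)).
Bind u := plus(v, q(v)); no other remaining equation mentions u.
Bind v := plus(empty, succ(b)); no other remaining equation mentions v. Substituting into the earlier binding gives u := plus(plus(empty, succ(b)), q(plus(empty, succ(b)))).
Clash: constants empty and 0 differ; no unifier exists.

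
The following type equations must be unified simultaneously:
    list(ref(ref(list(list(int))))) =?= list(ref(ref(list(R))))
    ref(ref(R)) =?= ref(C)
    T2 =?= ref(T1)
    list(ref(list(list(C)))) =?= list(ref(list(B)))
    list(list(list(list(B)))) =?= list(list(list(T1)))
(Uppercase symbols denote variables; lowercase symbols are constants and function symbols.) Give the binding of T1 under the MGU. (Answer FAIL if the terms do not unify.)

list(list(ref(list(int))))

Decompose list/1: ref(ref(list(list(int)))) =?= ref(ref(list(R))).
Decompose ref/1: ref(list(list(int))) =?= ref(list(R)).
Decompose ref/1: list(list(int)) =?= list(R).
Decompose list/1: list(int) =?= R.
Bind R := list(int); substituting into the one remaining equation that mentions R gives: ref(ref(list(int))) =?= ref(C).
Decompose ref/1: ref(list(int)) =?= C.
Bind C := ref(list(int)); substituting into the one remaining equation that mentions C gives: list(ref(list(list(ref(list(int)))))) =?= list(ref(list(B))).
Bind T2 := ref(T1); no other remaining equation mentions T2.
Decompose list/1: ref(list(list(ref(list(int))))) =?= ref(list(B)).
Decompose ref/1: list(list(ref(list(int)))) =?= list(B).
Decompose list/1: list(ref(list(int))) =?= B.
Bind B := list(ref(list(int))); substituting into the remaining equation gives: list(list(list(list(list(ref(list(int))))))) =?= list(list(list(T1))).
Decompose list/1: list(list(list(list(ref(list(int)))))) =?= list(list(T1)).
Decompose list/1: list(list(list(ref(list(int))))) =?= list(T1).
Decompose list/1: list(list(ref(list(int)))) =?= T1.
Bind T1 := list(list(ref(list(int)))). Substituting into the earlier binding gives T2 := ref(list(list(ref(list(int))))).
MGU = { R ↦ list(int), C ↦ ref(list(int)), T2 ↦ ref(list(list(ref(list(int))))), B ↦ list(ref(list(int))), T1 ↦ list(list(ref(list(int)))) }, so T1 ↦ list(list(ref(list(int)))).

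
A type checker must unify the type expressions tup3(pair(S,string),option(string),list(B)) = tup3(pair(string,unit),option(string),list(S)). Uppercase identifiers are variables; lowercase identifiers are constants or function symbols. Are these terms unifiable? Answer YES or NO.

NO

Decompose tup3/3: pair(S,string) = pair(string,unit),  option(string) = option(string),  list(B) = list(S).
Decompose pair/2: S = string,  string = unit.
Bind S := string; substituting into the one remaining equation that mentions S gives: list(B) = list(string).
Clash: constants string and unit differ; no unifier exists.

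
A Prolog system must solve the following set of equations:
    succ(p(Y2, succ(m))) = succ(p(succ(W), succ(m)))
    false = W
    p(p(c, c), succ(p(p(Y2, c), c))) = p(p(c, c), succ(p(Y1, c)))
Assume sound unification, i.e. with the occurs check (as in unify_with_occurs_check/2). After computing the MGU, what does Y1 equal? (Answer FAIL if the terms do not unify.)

Decompose succ/1: p(Y2, succ(m)) = p(succ(W), succ(m)).
Decompose p/2: Y2 = succ(W),  succ(m) = succ(m).
Bind Y2 := succ(W); substituting into the one remaining equation that mentions Y2 gives: p(p(c, c), succ(p(p(succ(W), c), c))) = p(p(c, c), succ(p(Y1, c))).
Delete trivial equation succ(m) = succ(m).
Bind W := false; substituting into the remaining equation gives: p(p(c, c), succ(p(p(succ(false), c), c))) = p(p(c, c), succ(p(Y1, c))). Substituting into the earlier binding gives Y2 := succ(false).
Decompose p/2: p(c, c) = p(c, c),  succ(p(p(succ(false), c), c)) = succ(p(Y1, c)).
Delete trivial equation p(c, c) = p(c, c).
Decompose succ/1: p(p(succ(false), c), c) = p(Y1, c).
Decompose p/2: p(succ(false), c) = Y1,  c = c.
Bind Y1 := p(succ(false), c); no other remaining equation mentions Y1.
Delete trivial equation c = c.
MGU = { Y2 ↦ succ(false), W ↦ false, Y1 ↦ p(succ(false), c) }, so Y1 ↦ p(succ(false), c).

p(succ(false), c)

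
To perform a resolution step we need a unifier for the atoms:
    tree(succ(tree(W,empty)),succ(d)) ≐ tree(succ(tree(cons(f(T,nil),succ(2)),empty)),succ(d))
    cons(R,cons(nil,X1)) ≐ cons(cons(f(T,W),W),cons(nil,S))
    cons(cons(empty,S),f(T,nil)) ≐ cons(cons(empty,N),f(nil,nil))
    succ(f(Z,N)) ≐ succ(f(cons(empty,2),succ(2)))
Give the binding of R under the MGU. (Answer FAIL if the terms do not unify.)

cons(f(nil,cons(f(nil,nil),succ(2))),cons(f(nil,nil),succ(2)))

Decompose tree/2: succ(tree(W,empty)) ≐ succ(tree(cons(f(T,nil),succ(2)),empty)),  succ(d) ≐ succ(d).
Decompose succ/1: tree(W,empty) ≐ tree(cons(f(T,nil),succ(2)),empty).
Decompose tree/2: W ≐ cons(f(T,nil),succ(2)),  empty ≐ empty.
Bind W := cons(f(T,nil),succ(2)); substituting into the one remaining equation that mentions W gives: cons(R,cons(nil,X1)) ≐ cons(cons(f(T,cons(f(T,nil),succ(2))),cons(f(T,nil),succ(2))),cons(nil,S)).
Delete trivial equation empty ≐ empty.
Delete trivial equation succ(d) ≐ succ(d).
Decompose cons/2: R ≐ cons(f(T,cons(f(T,nil),succ(2))),cons(f(T,nil),succ(2))),  cons(nil,X1) ≐ cons(nil,S).
Bind R := cons(f(T,cons(f(T,nil),succ(2))),cons(f(T,nil),succ(2))); no other remaining equation mentions R.
Decompose cons/2: nil ≐ nil,  X1 ≐ S.
Delete trivial equation nil ≐ nil.
Bind X1 := S; no other remaining equation mentions X1.
Decompose cons/2: cons(empty,S) ≐ cons(empty,N),  f(T,nil) ≐ f(nil,nil).
Decompose cons/2: empty ≐ empty,  S ≐ N.
Delete trivial equation empty ≐ empty.
Bind S := N; no other remaining equation mentions S. Substituting into the earlier binding gives X1 := N.
Decompose f/2: T ≐ nil,  nil ≐ nil.
Bind T := nil; no other remaining equation mentions T. Substituting into the earlier bindings gives W := cons(f(nil,nil),succ(2)), R := cons(f(nil,cons(f(nil,nil),succ(2))),cons(f(nil,nil),succ(2))).
Delete trivial equation nil ≐ nil.
Decompose succ/1: f(Z,N) ≐ f(cons(empty,2),succ(2)).
Decompose f/2: Z ≐ cons(empty,2),  N ≐ succ(2).
Bind Z := cons(empty,2); no other remaining equation mentions Z.
Bind N := succ(2). Substituting into the earlier bindings gives X1 := succ(2), S := succ(2).
MGU = { W -> cons(f(nil,nil),succ(2)), R -> cons(f(nil,cons(f(nil,nil),succ(2))),cons(f(nil,nil),succ(2))), X1 -> succ(2), S -> succ(2), T -> nil, Z -> cons(empty,2), N -> succ(2) }, so R -> cons(f(nil,cons(f(nil,nil),succ(2))),cons(f(nil,nil),succ(2))).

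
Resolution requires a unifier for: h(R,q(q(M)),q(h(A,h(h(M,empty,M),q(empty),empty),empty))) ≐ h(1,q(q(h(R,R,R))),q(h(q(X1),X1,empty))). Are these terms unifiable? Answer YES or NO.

YES

Decompose h/3: R ≐ 1,  q(q(M)) ≐ q(q(h(R,R,R))),  q(h(A,h(h(M,empty,M),q(empty),empty),empty)) ≐ q(h(q(X1),X1,empty)).
Bind R := 1; substituting into the one remaining equation that mentions R gives: q(q(M)) ≐ q(q(h(1,1,1))).
Decompose q/1: q(M) ≐ q(h(1,1,1)).
Decompose q/1: M ≐ h(1,1,1).
Bind M := h(1,1,1); substituting into the remaining equation gives: q(h(A,h(h(h(1,1,1),empty,h(1,1,1)),q(empty),empty),empty)) ≐ q(h(q(X1),X1,empty)).
Decompose q/1: h(A,h(h(h(1,1,1),empty,h(1,1,1)),q(empty),empty),empty) ≐ h(q(X1),X1,empty).
Decompose h/3: A ≐ q(X1),  h(h(h(1,1,1),empty,h(1,1,1)),q(empty),empty) ≐ X1,  empty ≐ empty.
Bind A := q(X1); no other remaining equation mentions A.
Bind X1 := h(h(h(1,1,1),empty,h(1,1,1)),q(empty),empty); no other remaining equation mentions X1. Substituting into the earlier binding gives A := q(h(h(h(1,1,1),empty,h(1,1,1)),q(empty),empty)).
Delete trivial equation empty ≐ empty.
No equations remain and no clash or occurs-check failure arose, so a unifier exists.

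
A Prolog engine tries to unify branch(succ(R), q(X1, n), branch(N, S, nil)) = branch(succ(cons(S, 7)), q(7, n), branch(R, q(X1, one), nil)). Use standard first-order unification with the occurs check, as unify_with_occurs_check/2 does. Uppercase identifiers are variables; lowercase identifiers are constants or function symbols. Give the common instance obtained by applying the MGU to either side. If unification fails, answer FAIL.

branch(succ(cons(q(7, one), 7)), q(7, n), branch(cons(q(7, one), 7), q(7, one), nil))

Decompose branch/3: succ(R) = succ(cons(S, 7)),  q(X1, n) = q(7, n),  branch(N, S, nil) = branch(R, q(X1, one), nil).
Decompose succ/1: R = cons(S, 7).
Bind R := cons(S, 7); substituting into the one remaining equation that mentions R gives: branch(N, S, nil) = branch(cons(S, 7), q(X1, one), nil).
Decompose q/2: X1 = 7,  n = n.
Bind X1 := 7; substituting into the one remaining equation that mentions X1 gives: branch(N, S, nil) = branch(cons(S, 7), q(7, one), nil).
Delete trivial equation n = n.
Decompose branch/3: N = cons(S, 7),  S = q(7, one),  nil = nil.
Bind N := cons(S, 7); no other remaining equation mentions N.
Bind S := q(7, one); no other remaining equation mentions S. Substituting into the earlier bindings gives R := cons(q(7, one), 7), N := cons(q(7, one), 7).
Delete trivial equation nil = nil.
Applying the MGU to either side gives branch(succ(cons(q(7, one), 7)), q(7, n), branch(cons(q(7, one), 7), q(7, one), nil)).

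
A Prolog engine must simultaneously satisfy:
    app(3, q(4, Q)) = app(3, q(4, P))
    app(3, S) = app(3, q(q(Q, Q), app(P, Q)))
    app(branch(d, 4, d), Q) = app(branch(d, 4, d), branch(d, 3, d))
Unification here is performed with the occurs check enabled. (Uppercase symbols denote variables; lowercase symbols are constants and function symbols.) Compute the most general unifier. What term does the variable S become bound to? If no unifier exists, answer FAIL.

q(q(branch(d, 3, d), branch(d, 3, d)), app(branch(d, 3, d), branch(d, 3, d)))

Decompose app/2: 3 = 3,  q(4, Q) = q(4, P).
Delete trivial equation 3 = 3.
Decompose q/2: 4 = 4,  Q = P.
Delete trivial equation 4 = 4.
Bind Q := P; substituting into the remaining equations gives: app(3, S) = app(3, q(q(P, P), app(P, P))),  app(branch(d, 4, d), P) = app(branch(d, 4, d), branch(d, 3, d)).
Decompose app/2: 3 = 3,  S = q(q(P, P), app(P, P)).
Delete trivial equation 3 = 3.
Bind S := q(q(P, P), app(P, P)); no other remaining equation mentions S.
Decompose app/2: branch(d, 4, d) = branch(d, 4, d),  P = branch(d, 3, d).
Delete trivial equation branch(d, 4, d) = branch(d, 4, d).
Bind P := branch(d, 3, d). Substituting into the earlier bindings gives Q := branch(d, 3, d), S := q(q(branch(d, 3, d), branch(d, 3, d)), app(branch(d, 3, d), branch(d, 3, d))).
MGU = { Q -> branch(d, 3, d), S -> q(q(branch(d, 3, d), branch(d, 3, d)), app(branch(d, 3, d), branch(d, 3, d))), P -> branch(d, 3, d) }, so S -> q(q(branch(d, 3, d), branch(d, 3, d)), app(branch(d, 3, d), branch(d, 3, d))).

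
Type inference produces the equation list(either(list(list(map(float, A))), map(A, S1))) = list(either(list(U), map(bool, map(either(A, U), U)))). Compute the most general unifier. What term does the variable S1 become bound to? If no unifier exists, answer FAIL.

map(either(bool, list(map(float, bool))), list(map(float, bool)))

Decompose list/1: either(list(list(map(float, A))), map(A, S1)) = either(list(U), map(bool, map(either(A, U), U))).
Decompose either/2: list(list(map(float, A))) = list(U),  map(A, S1) = map(bool, map(either(A, U), U)).
Decompose list/1: list(map(float, A)) = U.
Bind U := list(map(float, A)); substituting into the remaining equation gives: map(A, S1) = map(bool, map(either(A, list(map(float, A))), list(map(float, A)))).
Decompose map/2: A = bool,  S1 = map(either(A, list(map(float, A))), list(map(float, A))).
Bind A := bool; substituting into the remaining equation gives: S1 = map(either(bool, list(map(float, bool))), list(map(float, bool))). Substituting into the earlier binding gives U := list(map(float, bool)).
Bind S1 := map(either(bool, list(map(float, bool))), list(map(float, bool))).
MGU = { U := list(map(float, bool)), A := bool, S1 := map(either(bool, list(map(float, bool))), list(map(float, bool))) }, so S1 := map(either(bool, list(map(float, bool))), list(map(float, bool))).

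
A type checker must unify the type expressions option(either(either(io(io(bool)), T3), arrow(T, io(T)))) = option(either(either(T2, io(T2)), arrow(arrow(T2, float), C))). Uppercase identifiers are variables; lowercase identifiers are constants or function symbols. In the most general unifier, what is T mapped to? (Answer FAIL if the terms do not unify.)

Decompose option/1: either(either(io(io(bool)), T3), arrow(T, io(T))) = either(either(T2, io(T2)), arrow(arrow(T2, float), C)).
Decompose either/2: either(io(io(bool)), T3) = either(T2, io(T2)),  arrow(T, io(T)) = arrow(arrow(T2, float), C).
Decompose either/2: io(io(bool)) = T2,  T3 = io(T2).
Bind T2 := io(io(bool)); substituting into the remaining equations gives: T3 = io(io(io(bool))),  arrow(T, io(T)) = arrow(arrow(io(io(bool)), float), C).
Bind T3 := io(io(io(bool))); no other remaining equation mentions T3.
Decompose arrow/2: T = arrow(io(io(bool)), float),  io(T) = C.
Bind T := arrow(io(io(bool)), float); substituting into the remaining equation gives: io(arrow(io(io(bool)), float)) = C.
Bind C := io(arrow(io(io(bool)), float)).
MGU = { T2 ↦ io(io(bool)), T3 ↦ io(io(io(bool))), T ↦ arrow(io(io(bool)), float), C ↦ io(arrow(io(io(bool)), float)) }, so T ↦ arrow(io(io(bool)), float).

arrow(io(io(bool)), float)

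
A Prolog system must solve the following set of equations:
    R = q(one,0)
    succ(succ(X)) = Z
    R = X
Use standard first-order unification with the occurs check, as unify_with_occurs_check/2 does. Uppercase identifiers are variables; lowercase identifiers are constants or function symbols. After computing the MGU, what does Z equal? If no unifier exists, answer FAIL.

succ(succ(q(one,0)))

Bind R := q(one,0); substituting into the one remaining equation that mentions R gives: q(one,0) = X.
Bind Z := succ(succ(X)); no other remaining equation mentions Z.
Bind X := q(one,0). Substituting into the earlier binding gives Z := succ(succ(q(one,0))).
MGU = { R = q(one,0), Z = succ(succ(q(one,0))), X = q(one,0) }, so Z = succ(succ(q(one,0))).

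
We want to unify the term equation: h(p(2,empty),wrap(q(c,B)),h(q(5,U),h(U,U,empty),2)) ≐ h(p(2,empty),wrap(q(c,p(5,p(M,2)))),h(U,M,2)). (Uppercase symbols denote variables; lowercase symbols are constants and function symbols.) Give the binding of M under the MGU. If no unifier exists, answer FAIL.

Decompose h/3: p(2,empty) ≐ p(2,empty),  wrap(q(c,B)) ≐ wrap(q(c,p(5,p(M,2)))),  h(q(5,U),h(U,U,empty),2) ≐ h(U,M,2).
Delete trivial equation p(2,empty) ≐ p(2,empty).
Decompose wrap/1: q(c,B) ≐ q(c,p(5,p(M,2))).
Decompose q/2: c ≐ c,  B ≐ p(5,p(M,2)).
Delete trivial equation c ≐ c.
Bind B := p(5,p(M,2)); no other remaining equation mentions B.
Decompose h/3: q(5,U) ≐ U,  h(U,U,empty) ≐ M,  2 ≐ 2.
Occurs check fails: U occurs in q(5,U); the equation U ≐ q(5,U) has no finite solution.

FAIL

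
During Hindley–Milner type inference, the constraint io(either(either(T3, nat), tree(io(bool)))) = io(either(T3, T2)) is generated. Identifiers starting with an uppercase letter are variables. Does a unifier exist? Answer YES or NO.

NO

Decompose io/1: either(either(T3, nat), tree(io(bool))) = either(T3, T2).
Decompose either/2: either(T3, nat) = T3,  tree(io(bool)) = T2.
Occurs check fails: T3 occurs in either(T3, nat); the equation T3 = either(T3, nat) has no finite solution.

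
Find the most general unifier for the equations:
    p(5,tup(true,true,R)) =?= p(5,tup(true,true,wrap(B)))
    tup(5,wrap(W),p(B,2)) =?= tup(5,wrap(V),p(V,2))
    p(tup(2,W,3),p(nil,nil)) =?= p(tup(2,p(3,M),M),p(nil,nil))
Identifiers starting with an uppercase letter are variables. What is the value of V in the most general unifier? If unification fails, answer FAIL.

p(3,3)

Decompose p/2: 5 =?= 5,  tup(true,true,R) =?= tup(true,true,wrap(B)).
Delete trivial equation 5 =?= 5.
Decompose tup/3: true =?= true,  true =?= true,  R =?= wrap(B).
Delete trivial equation true =?= true.
Delete trivial equation true =?= true.
Bind R := wrap(B); no other remaining equation mentions R.
Decompose tup/3: 5 =?= 5,  wrap(W) =?= wrap(V),  p(B,2) =?= p(V,2).
Delete trivial equation 5 =?= 5.
Decompose wrap/1: W =?= V.
Bind W := V; substituting into the one remaining equation that mentions W gives: p(tup(2,V,3),p(nil,nil)) =?= p(tup(2,p(3,M),M),p(nil,nil)).
Decompose p/2: B =?= V,  2 =?= 2.
Bind B := V; no other remaining equation mentions B. Substituting into the earlier binding gives R := wrap(V).
Delete trivial equation 2 =?= 2.
Decompose p/2: tup(2,V,3) =?= tup(2,p(3,M),M),  p(nil,nil) =?= p(nil,nil).
Decompose tup/3: 2 =?= 2,  V =?= p(3,M),  3 =?= M.
Delete trivial equation 2 =?= 2.
Bind V := p(3,M); no other remaining equation mentions V. Substituting into the earlier bindings gives R := wrap(p(3,M)), W := p(3,M), B := p(3,M).
Bind M := 3; no other remaining equation mentions M. Substituting into the earlier bindings gives R := wrap(p(3,3)), W := p(3,3), B := p(3,3), V := p(3,3).
Delete trivial equation p(nil,nil) =?= p(nil,nil).
MGU = { R := wrap(p(3,3)), W := p(3,3), B := p(3,3), V := p(3,3), M := 3 }, so V := p(3,3).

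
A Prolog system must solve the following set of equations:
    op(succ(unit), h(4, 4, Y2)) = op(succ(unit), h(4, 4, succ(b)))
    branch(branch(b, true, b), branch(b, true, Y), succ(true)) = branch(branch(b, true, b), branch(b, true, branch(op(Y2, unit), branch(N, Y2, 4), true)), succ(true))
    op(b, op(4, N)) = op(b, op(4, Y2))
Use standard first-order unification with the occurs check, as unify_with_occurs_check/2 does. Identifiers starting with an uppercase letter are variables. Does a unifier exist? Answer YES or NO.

YES

Decompose op/2: succ(unit) = succ(unit),  h(4, 4, Y2) = h(4, 4, succ(b)).
Delete trivial equation succ(unit) = succ(unit).
Decompose h/3: 4 = 4,  4 = 4,  Y2 = succ(b).
Delete trivial equation 4 = 4.
Delete trivial equation 4 = 4.
Bind Y2 := succ(b); substituting into the remaining equations gives: branch(branch(b, true, b), branch(b, true, Y), succ(true)) = branch(branch(b, true, b), branch(b, true, branch(op(succ(b), unit), branch(N, succ(b), 4), true)), succ(true)),  op(b, op(4, N)) = op(b, op(4, succ(b))).
Decompose branch/3: branch(b, true, b) = branch(b, true, b),  branch(b, true, Y) = branch(b, true, branch(op(succ(b), unit), branch(N, succ(b), 4), true)),  succ(true) = succ(true).
Delete trivial equation branch(b, true, b) = branch(b, true, b).
Decompose branch/3: b = b,  true = true,  Y = branch(op(succ(b), unit), branch(N, succ(b), 4), true).
Delete trivial equation b = b.
Delete trivial equation true = true.
Bind Y := branch(op(succ(b), unit), branch(N, succ(b), 4), true); no other remaining equation mentions Y.
Delete trivial equation succ(true) = succ(true).
Decompose op/2: b = b,  op(4, N) = op(4, succ(b)).
Delete trivial equation b = b.
Decompose op/2: 4 = 4,  N = succ(b).
Delete trivial equation 4 = 4.
Bind N := succ(b). Substituting into the earlier binding gives Y := branch(op(succ(b), unit), branch(succ(b), succ(b), 4), true).
No equations remain and no clash or occurs-check failure arose, so a unifier exists.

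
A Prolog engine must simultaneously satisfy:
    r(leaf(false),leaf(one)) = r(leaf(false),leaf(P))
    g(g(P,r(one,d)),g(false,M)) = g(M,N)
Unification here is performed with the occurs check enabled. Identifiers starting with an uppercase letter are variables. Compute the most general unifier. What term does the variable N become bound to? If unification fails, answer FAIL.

Decompose r/2: leaf(false) = leaf(false),  leaf(one) = leaf(P).
Delete trivial equation leaf(false) = leaf(false).
Decompose leaf/1: one = P.
Bind P := one; substituting into the remaining equation gives: g(g(one,r(one,d)),g(false,M)) = g(M,N).
Decompose g/2: g(one,r(one,d)) = M,  g(false,M) = N.
Bind M := g(one,r(one,d)); substituting into the remaining equation gives: g(false,g(one,r(one,d))) = N.
Bind N := g(false,g(one,r(one,d))).
MGU = { P ↦ one, M ↦ g(one,r(one,d)), N ↦ g(false,g(one,r(one,d))) }, so N ↦ g(false,g(one,r(one,d))).

g(false,g(one,r(one,d)))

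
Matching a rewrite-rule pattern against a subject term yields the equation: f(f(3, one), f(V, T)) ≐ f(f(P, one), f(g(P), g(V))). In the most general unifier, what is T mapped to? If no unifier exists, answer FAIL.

Decompose f/2: f(3, one) ≐ f(P, one),  f(V, T) ≐ f(g(P), g(V)).
Decompose f/2: 3 ≐ P,  one ≐ one.
Bind P := 3; substituting into the one remaining equation that mentions P gives: f(V, T) ≐ f(g(3), g(V)).
Delete trivial equation one ≐ one.
Decompose f/2: V ≐ g(3),  T ≐ g(V).
Bind V := g(3); substituting into the remaining equation gives: T ≐ g(g(3)).
Bind T := g(g(3)).
MGU = { P -> 3, V -> g(3), T -> g(g(3)) }, so T -> g(g(3)).

g(g(3))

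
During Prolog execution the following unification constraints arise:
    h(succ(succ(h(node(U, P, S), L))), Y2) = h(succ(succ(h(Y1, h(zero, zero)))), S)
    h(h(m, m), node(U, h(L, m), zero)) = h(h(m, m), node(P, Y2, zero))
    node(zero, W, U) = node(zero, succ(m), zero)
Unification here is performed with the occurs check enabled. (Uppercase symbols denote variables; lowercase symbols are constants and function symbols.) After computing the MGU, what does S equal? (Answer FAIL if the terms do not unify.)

h(h(zero, zero), m)

Decompose h/2: succ(succ(h(node(U, P, S), L))) = succ(succ(h(Y1, h(zero, zero)))),  Y2 = S.
Decompose succ/1: succ(h(node(U, P, S), L)) = succ(h(Y1, h(zero, zero))).
Decompose succ/1: h(node(U, P, S), L) = h(Y1, h(zero, zero)).
Decompose h/2: node(U, P, S) = Y1,  L = h(zero, zero).
Bind Y1 := node(U, P, S); no other remaining equation mentions Y1.
Bind L := h(zero, zero); substituting into the one remaining equation that mentions L gives: h(h(m, m), node(U, h(h(zero, zero), m), zero)) = h(h(m, m), node(P, Y2, zero)).
Bind Y2 := S; substituting into the one remaining equation that mentions Y2 gives: h(h(m, m), node(U, h(h(zero, zero), m), zero)) = h(h(m, m), node(P, S, zero)).
Decompose h/2: h(m, m) = h(m, m),  node(U, h(h(zero, zero), m), zero) = node(P, S, zero).
Delete trivial equation h(m, m) = h(m, m).
Decompose node/3: U = P,  h(h(zero, zero), m) = S,  zero = zero.
Bind U := P; substituting into the one remaining equation that mentions U gives: node(zero, W, P) = node(zero, succ(m), zero). Substituting into the earlier binding gives Y1 := node(P, P, S).
Bind S := h(h(zero, zero), m); no other remaining equation mentions S. Substituting into the earlier bindings gives Y1 := node(P, P, h(h(zero, zero), m)), Y2 := h(h(zero, zero), m).
Delete trivial equation zero = zero.
Decompose node/3: zero = zero,  W = succ(m),  P = zero.
Delete trivial equation zero = zero.
Bind W := succ(m); no other remaining equation mentions W.
Bind P := zero. Substituting into the earlier bindings gives Y1 := node(zero, zero, h(h(zero, zero), m)), U := zero.
MGU = { Y1 -> node(zero, zero, h(h(zero, zero), m)), L -> h(zero, zero), Y2 -> h(h(zero, zero), m), U -> zero, S -> h(h(zero, zero), m), W -> succ(m), P -> zero }, so S -> h(h(zero, zero), m).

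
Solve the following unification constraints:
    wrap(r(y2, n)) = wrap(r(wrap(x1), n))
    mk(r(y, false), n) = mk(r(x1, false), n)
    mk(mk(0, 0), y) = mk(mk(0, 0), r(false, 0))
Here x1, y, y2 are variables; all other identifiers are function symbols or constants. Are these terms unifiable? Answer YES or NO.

YES

Decompose wrap/1: r(y2, n) = r(wrap(x1), n).
Decompose r/2: y2 = wrap(x1),  n = n.
Bind y2 := wrap(x1); no other remaining equation mentions y2.
Delete trivial equation n = n.
Decompose mk/2: r(y, false) = r(x1, false),  n = n.
Decompose r/2: y = x1,  false = false.
Bind y := x1; substituting into the one remaining equation that mentions y gives: mk(mk(0, 0), x1) = mk(mk(0, 0), r(false, 0)).
Delete trivial equation false = false.
Delete trivial equation n = n.
Decompose mk/2: mk(0, 0) = mk(0, 0),  x1 = r(false, 0).
Delete trivial equation mk(0, 0) = mk(0, 0).
Bind x1 := r(false, 0). Substituting into the earlier bindings gives y2 := wrap(r(false, 0)), y := r(false, 0).
No equations remain and no clash or occurs-check failure arose, so a unifier exists.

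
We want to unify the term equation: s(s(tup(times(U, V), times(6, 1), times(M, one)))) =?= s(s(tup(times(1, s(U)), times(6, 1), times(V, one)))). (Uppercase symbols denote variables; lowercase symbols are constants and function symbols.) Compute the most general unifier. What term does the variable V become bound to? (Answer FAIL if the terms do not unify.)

s(1)

Decompose s/1: s(tup(times(U, V), times(6, 1), times(M, one))) =?= s(tup(times(1, s(U)), times(6, 1), times(V, one))).
Decompose s/1: tup(times(U, V), times(6, 1), times(M, one)) =?= tup(times(1, s(U)), times(6, 1), times(V, one)).
Decompose tup/3: times(U, V) =?= times(1, s(U)),  times(6, 1) =?= times(6, 1),  times(M, one) =?= times(V, one).
Decompose times/2: U =?= 1,  V =?= s(U).
Bind U := 1; substituting into the one remaining equation that mentions U gives: V =?= s(1).
Bind V := s(1); substituting into the one remaining equation that mentions V gives: times(M, one) =?= times(s(1), one).
Delete trivial equation times(6, 1) =?= times(6, 1).
Decompose times/2: M =?= s(1),  one =?= one.
Bind M := s(1); no other remaining equation mentions M.
Delete trivial equation one =?= one.
MGU = { U -> 1, V -> s(1), M -> s(1) }, so V -> s(1).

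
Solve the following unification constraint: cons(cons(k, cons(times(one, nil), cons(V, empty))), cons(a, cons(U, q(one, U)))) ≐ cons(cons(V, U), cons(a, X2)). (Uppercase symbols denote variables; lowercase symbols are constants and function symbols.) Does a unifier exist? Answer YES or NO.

Decompose cons/2: cons(k, cons(times(one, nil), cons(V, empty))) ≐ cons(V, U),  cons(a, cons(U, q(one, U))) ≐ cons(a, X2).
Decompose cons/2: k ≐ V,  cons(times(one, nil), cons(V, empty)) ≐ U.
Bind V := k; substituting into the one remaining equation that mentions V gives: cons(times(one, nil), cons(k, empty)) ≐ U.
Bind U := cons(times(one, nil), cons(k, empty)); substituting into the remaining equation gives: cons(a, cons(cons(times(one, nil), cons(k, empty)), q(one, cons(times(one, nil), cons(k, empty))))) ≐ cons(a, X2).
Decompose cons/2: a ≐ a,  cons(cons(times(one, nil), cons(k, empty)), q(one, cons(times(one, nil), cons(k, empty)))) ≐ X2.
Delete trivial equation a ≐ a.
Bind X2 := cons(cons(times(one, nil), cons(k, empty)), q(one, cons(times(one, nil), cons(k, empty)))).
No equations remain and no clash or occurs-check failure arose, so a unifier exists.

YES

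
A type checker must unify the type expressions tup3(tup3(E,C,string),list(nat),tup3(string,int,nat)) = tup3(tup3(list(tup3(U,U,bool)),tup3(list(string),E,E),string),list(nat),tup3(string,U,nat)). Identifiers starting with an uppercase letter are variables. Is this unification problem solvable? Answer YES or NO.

YES

Decompose tup3/3: tup3(E,C,string) = tup3(list(tup3(U,U,bool)),tup3(list(string),E,E),string),  list(nat) = list(nat),  tup3(string,int,nat) = tup3(string,U,nat).
Decompose tup3/3: E = list(tup3(U,U,bool)),  C = tup3(list(string),E,E),  string = string.
Bind E := list(tup3(U,U,bool)); substituting into the one remaining equation that mentions E gives: C = tup3(list(string),list(tup3(U,U,bool)),list(tup3(U,U,bool))).
Bind C := tup3(list(string),list(tup3(U,U,bool)),list(tup3(U,U,bool))); no other remaining equation mentions C.
Delete trivial equation string = string.
Delete trivial equation list(nat) = list(nat).
Decompose tup3/3: string = string,  int = U,  nat = nat.
Delete trivial equation string = string.
Bind U := int; no other remaining equation mentions U. Substituting into the earlier bindings gives E := list(tup3(int,int,bool)), C := tup3(list(string),list(tup3(int,int,bool)),list(tup3(int,int,bool))).
Delete trivial equation nat = nat.
No equations remain and no clash or occurs-check failure arose, so a unifier exists.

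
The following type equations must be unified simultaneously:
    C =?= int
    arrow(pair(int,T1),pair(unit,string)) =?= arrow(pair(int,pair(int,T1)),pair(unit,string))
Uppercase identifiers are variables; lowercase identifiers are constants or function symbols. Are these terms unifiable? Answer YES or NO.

NO

Bind C := int; no other remaining equation mentions C.
Decompose arrow/2: pair(int,T1) =?= pair(int,pair(int,T1)),  pair(unit,string) =?= pair(unit,string).
Decompose pair/2: int =?= int,  T1 =?= pair(int,T1).
Delete trivial equation int =?= int.
Occurs check fails: T1 occurs in pair(int,T1); the equation T1 =?= pair(int,T1) has no finite solution.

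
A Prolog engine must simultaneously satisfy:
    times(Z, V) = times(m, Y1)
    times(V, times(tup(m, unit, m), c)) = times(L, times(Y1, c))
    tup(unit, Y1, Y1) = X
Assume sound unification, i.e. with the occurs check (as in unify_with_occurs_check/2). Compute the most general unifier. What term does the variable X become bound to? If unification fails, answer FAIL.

Decompose times/2: Z = m,  V = Y1.
Bind Z := m; no other remaining equation mentions Z.
Bind V := Y1; substituting into the one remaining equation that mentions V gives: times(Y1, times(tup(m, unit, m), c)) = times(L, times(Y1, c)).
Decompose times/2: Y1 = L,  times(tup(m, unit, m), c) = times(Y1, c).
Bind Y1 := L; substituting into the remaining equations gives: times(tup(m, unit, m), c) = times(L, c),  tup(unit, L, L) = X. Substituting into the earlier binding gives V := L.
Decompose times/2: tup(m, unit, m) = L,  c = c.
Bind L := tup(m, unit, m); substituting into the one remaining equation that mentions L gives: tup(unit, tup(m, unit, m), tup(m, unit, m)) = X. Substituting into the earlier bindings gives V := tup(m, unit, m), Y1 := tup(m, unit, m).
Delete trivial equation c = c.
Bind X := tup(unit, tup(m, unit, m), tup(m, unit, m)).
MGU = { Z -> m, V -> tup(m, unit, m), Y1 -> tup(m, unit, m), L -> tup(m, unit, m), X -> tup(unit, tup(m, unit, m), tup(m, unit, m)) }, so X -> tup(unit, tup(m, unit, m), tup(m, unit, m)).

tup(unit, tup(m, unit, m), tup(m, unit, m))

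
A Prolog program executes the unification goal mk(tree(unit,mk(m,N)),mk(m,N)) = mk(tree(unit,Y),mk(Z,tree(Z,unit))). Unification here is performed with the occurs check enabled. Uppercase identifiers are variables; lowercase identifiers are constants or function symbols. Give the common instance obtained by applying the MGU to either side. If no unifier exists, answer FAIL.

Decompose mk/2: tree(unit,mk(m,N)) = tree(unit,Y),  mk(m,N) = mk(Z,tree(Z,unit)).
Decompose tree/2: unit = unit,  mk(m,N) = Y.
Delete trivial equation unit = unit.
Bind Y := mk(m,N); no other remaining equation mentions Y.
Decompose mk/2: m = Z,  N = tree(Z,unit).
Bind Z := m; substituting into the remaining equation gives: N = tree(m,unit).
Bind N := tree(m,unit). Substituting into the earlier binding gives Y := mk(m,tree(m,unit)).
Applying the MGU to either side gives mk(tree(unit,mk(m,tree(m,unit))),mk(m,tree(m,unit))).

mk(tree(unit,mk(m,tree(m,unit))),mk(m,tree(m,unit)))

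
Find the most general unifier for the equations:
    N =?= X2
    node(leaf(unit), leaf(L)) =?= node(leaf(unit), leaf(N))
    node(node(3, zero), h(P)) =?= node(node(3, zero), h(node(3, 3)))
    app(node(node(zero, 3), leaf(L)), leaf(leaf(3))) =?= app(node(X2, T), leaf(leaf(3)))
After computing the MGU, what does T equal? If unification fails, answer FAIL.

leaf(node(zero, 3))

Bind N := X2; substituting into the one remaining equation that mentions N gives: node(leaf(unit), leaf(L)) =?= node(leaf(unit), leaf(X2)).
Decompose node/2: leaf(unit) =?= leaf(unit),  leaf(L) =?= leaf(X2).
Delete trivial equation leaf(unit) =?= leaf(unit).
Decompose leaf/1: L =?= X2.
Bind L := X2; substituting into the one remaining equation that mentions L gives: app(node(node(zero, 3), leaf(X2)), leaf(leaf(3))) =?= app(node(X2, T), leaf(leaf(3))).
Decompose node/2: node(3, zero) =?= node(3, zero),  h(P) =?= h(node(3, 3)).
Delete trivial equation node(3, zero) =?= node(3, zero).
Decompose h/1: P =?= node(3, 3).
Bind P := node(3, 3); no other remaining equation mentions P.
Decompose app/2: node(node(zero, 3), leaf(X2)) =?= node(X2, T),  leaf(leaf(3)) =?= leaf(leaf(3)).
Decompose node/2: node(zero, 3) =?= X2,  leaf(X2) =?= T.
Bind X2 := node(zero, 3); substituting into the one remaining equation that mentions X2 gives: leaf(node(zero, 3)) =?= T. Substituting into the earlier bindings gives N := node(zero, 3), L := node(zero, 3).
Bind T := leaf(node(zero, 3)); no other remaining equation mentions T.
Delete trivial equation leaf(leaf(3)) =?= leaf(leaf(3)).
MGU = { N ↦ node(zero, 3), L ↦ node(zero, 3), P ↦ node(3, 3), X2 ↦ node(zero, 3), T ↦ leaf(node(zero, 3)) }, so T ↦ leaf(node(zero, 3)).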